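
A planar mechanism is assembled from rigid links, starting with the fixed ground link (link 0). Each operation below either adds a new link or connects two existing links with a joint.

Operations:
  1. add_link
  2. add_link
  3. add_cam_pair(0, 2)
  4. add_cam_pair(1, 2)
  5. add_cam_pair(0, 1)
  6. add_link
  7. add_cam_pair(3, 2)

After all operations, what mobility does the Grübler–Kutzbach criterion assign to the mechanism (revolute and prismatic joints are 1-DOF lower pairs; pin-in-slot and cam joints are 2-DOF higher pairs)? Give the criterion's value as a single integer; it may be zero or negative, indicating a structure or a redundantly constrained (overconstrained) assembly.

M = 5

ground; <1,0,0>
#1 <2,0,0>
#2 <3,0,0>
C:0↔2 J2 <3,0,1>
C:1↔2 J2 <3,0,2>
C:0↔1 J2 <3,0,3>
#3 <4,0,3>
C:3↔2 J2 <4,0,4>
3×3 − 2×0 − 1×4 = 5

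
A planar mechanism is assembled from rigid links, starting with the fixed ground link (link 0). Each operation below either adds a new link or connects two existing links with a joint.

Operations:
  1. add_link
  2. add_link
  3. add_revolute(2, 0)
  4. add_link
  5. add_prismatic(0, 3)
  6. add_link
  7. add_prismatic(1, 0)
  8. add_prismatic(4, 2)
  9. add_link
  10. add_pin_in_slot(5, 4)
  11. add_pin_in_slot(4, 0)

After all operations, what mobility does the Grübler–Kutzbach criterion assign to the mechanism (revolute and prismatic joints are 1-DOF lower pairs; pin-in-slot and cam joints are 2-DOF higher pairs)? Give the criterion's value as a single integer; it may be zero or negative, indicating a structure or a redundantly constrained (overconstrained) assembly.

[1;0;0] (link 0 is ground)
L+ [2;0;0]
L+ [3;0;0]
R(2,0)∈J1 [3;1;0]
L+ [4;1;0]
P(0,3)∈J1 [4;2;0]
L+ [5;2;0]
P(1,0)∈J1 [5;3;0]
P(4,2)∈J1 [5;4;0]
L+ [6;4;0]
PS(5,4)∈J2 [6;4;1]
PS(4,0)∈J2 [6;4;2]
mobility = 15 − 8 − 2 = 5

M = 5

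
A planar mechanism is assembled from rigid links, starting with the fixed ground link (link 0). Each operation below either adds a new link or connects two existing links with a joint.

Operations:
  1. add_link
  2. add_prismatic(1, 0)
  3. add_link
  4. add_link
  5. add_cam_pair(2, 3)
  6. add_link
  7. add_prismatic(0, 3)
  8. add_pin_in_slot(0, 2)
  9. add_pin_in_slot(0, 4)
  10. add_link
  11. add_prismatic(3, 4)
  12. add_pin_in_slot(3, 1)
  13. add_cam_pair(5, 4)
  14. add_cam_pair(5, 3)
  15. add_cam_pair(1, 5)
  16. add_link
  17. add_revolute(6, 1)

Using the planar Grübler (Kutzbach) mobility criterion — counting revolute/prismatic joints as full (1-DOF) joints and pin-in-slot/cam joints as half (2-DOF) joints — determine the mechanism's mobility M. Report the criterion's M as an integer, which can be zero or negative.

M = 3

(L,J1,J2)=(1,0,0); link0 fixed
link1: (2,0,0)
P 1-0 [J1]: (2,1,0)
link2: (3,1,0)
link3: (4,1,0)
C 2-3 [J2]: (4,1,1)
link4: (5,1,1)
P 0-3 [J1]: (5,2,1)
PS 0-2 [J2]: (5,2,2)
PS 0-4 [J2]: (5,2,3)
link5: (6,2,3)
P 3-4 [J1]: (6,3,3)
PS 3-1 [J2]: (6,3,4)
C 5-4 [J2]: (6,3,5)
C 5-3 [J2]: (6,3,6)
C 1-5 [J2]: (6,3,7)
link6: (7,3,7)
R 6-1 [J1]: (7,4,7)
Grübler: 3·6 − 2·4 − 7 = 3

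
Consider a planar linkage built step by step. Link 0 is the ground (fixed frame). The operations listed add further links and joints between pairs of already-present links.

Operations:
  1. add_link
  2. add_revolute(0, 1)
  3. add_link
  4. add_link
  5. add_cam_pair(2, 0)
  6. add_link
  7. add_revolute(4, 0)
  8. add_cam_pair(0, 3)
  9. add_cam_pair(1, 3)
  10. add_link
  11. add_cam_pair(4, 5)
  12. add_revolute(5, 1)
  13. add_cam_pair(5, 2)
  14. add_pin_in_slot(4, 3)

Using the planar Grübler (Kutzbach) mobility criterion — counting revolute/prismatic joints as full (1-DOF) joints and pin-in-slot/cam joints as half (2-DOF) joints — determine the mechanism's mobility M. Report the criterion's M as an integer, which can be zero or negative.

M = 3

(L,J1,J2)=(1,0,0); link0 fixed
link1: (2,0,0)
R 0-1 [J1]: (2,1,0)
link2: (3,1,0)
link3: (4,1,0)
C 2-0 [J2]: (4,1,1)
link4: (5,1,1)
R 4-0 [J1]: (5,2,1)
C 0-3 [J2]: (5,2,2)
C 1-3 [J2]: (5,2,3)
link5: (6,2,3)
C 4-5 [J2]: (6,2,4)
R 5-1 [J1]: (6,3,4)
C 5-2 [J2]: (6,3,5)
PS 4-3 [J2]: (6,3,6)
Grübler: 3·5 − 2·3 − 6 = 3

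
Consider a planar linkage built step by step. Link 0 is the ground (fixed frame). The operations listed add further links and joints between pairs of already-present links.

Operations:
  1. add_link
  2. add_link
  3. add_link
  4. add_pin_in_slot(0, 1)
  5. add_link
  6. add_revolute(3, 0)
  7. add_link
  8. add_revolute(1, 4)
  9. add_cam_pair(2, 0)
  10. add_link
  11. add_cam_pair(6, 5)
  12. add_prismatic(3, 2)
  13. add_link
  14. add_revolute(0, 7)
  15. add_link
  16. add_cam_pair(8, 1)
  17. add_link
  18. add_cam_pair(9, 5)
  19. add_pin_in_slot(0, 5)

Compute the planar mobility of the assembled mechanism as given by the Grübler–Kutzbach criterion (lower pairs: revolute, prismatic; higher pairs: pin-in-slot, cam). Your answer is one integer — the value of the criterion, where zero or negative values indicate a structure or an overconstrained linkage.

M = 13

(L,J1,J2)=(1,0,0); link0 fixed
link1: (2,0,0)
link2: (3,0,0)
link3: (4,0,0)
PS 0-1 [J2]: (4,0,1)
link4: (5,0,1)
R 3-0 [J1]: (5,1,1)
link5: (6,1,1)
R 1-4 [J1]: (6,2,1)
C 2-0 [J2]: (6,2,2)
link6: (7,2,2)
C 6-5 [J2]: (7,2,3)
P 3-2 [J1]: (7,3,3)
link7: (8,3,3)
R 0-7 [J1]: (8,4,3)
link8: (9,4,3)
C 8-1 [J2]: (9,4,4)
link9: (10,4,4)
C 9-5 [J2]: (10,4,5)
PS 0-5 [J2]: (10,4,6)
Grübler: 3·9 − 2·4 − 6 = 13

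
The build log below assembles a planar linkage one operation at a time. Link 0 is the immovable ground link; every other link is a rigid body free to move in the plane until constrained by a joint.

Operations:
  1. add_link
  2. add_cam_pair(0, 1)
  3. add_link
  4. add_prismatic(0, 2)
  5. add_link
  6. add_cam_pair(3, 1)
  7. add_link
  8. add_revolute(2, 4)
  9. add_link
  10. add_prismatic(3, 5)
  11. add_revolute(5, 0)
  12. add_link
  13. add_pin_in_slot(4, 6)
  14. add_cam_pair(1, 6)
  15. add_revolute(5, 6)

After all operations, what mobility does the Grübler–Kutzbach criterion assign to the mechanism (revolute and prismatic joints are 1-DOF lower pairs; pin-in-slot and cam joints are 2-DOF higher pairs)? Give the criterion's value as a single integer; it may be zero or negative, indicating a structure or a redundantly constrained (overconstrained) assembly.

[1;0;0] (link 0 is ground)
L+ [2;0;0]
C(0,1)∈J2 [2;0;1]
L+ [3;0;1]
P(0,2)∈J1 [3;1;1]
L+ [4;1;1]
C(3,1)∈J2 [4;1;2]
L+ [5;1;2]
R(2,4)∈J1 [5;2;2]
L+ [6;2;2]
P(3,5)∈J1 [6;3;2]
R(5,0)∈J1 [6;4;2]
L+ [7;4;2]
PS(4,6)∈J2 [7;4;3]
C(1,6)∈J2 [7;4;4]
R(5,6)∈J1 [7;5;4]
mobility = 18 − 10 − 4 = 4

M = 4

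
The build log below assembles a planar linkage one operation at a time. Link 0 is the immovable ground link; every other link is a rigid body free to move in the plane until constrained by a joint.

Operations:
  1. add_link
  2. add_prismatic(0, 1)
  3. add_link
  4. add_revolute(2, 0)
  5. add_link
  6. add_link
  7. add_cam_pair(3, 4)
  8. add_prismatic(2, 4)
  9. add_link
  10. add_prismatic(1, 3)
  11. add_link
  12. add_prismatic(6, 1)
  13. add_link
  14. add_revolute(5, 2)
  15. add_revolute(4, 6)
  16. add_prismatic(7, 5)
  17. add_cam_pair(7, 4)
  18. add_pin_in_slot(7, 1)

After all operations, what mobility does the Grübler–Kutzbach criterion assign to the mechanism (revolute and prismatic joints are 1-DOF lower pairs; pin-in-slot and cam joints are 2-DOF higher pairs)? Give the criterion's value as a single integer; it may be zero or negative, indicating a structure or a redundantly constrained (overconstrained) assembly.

M = 2

ground; <1,0,0>
#1 <2,0,0>
P:0↔1 J1 <2,1,0>
#2 <3,1,0>
R:2↔0 J1 <3,2,0>
#3 <4,2,0>
#4 <5,2,0>
C:3↔4 J2 <5,2,1>
P:2↔4 J1 <5,3,1>
#5 <6,3,1>
P:1↔3 J1 <6,4,1>
#6 <7,4,1>
P:6↔1 J1 <7,5,1>
#7 <8,5,1>
R:5↔2 J1 <8,6,1>
R:4↔6 J1 <8,7,1>
P:7↔5 J1 <8,8,1>
C:7↔4 J2 <8,8,2>
PS:7↔1 J2 <8,8,3>
3×7 − 2×8 − 1×3 = 2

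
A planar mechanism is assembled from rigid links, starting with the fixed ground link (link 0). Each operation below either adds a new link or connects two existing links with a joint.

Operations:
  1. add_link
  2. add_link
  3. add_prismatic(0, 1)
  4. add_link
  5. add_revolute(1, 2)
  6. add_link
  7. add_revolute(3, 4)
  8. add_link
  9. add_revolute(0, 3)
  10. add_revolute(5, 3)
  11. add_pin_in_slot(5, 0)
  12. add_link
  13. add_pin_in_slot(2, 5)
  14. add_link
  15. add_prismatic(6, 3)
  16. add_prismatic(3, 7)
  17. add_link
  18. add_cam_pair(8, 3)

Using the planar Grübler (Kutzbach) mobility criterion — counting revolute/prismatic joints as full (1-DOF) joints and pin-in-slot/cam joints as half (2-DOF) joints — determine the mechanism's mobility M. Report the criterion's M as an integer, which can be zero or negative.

M = 7

link 0 = ground. State L|J1|J2 = 1|0|0
+link1  2|0|0
+link2  3|0|0
P(0,1) f=1→J1  3|1|0
+link3  4|1|0
R(1,2) f=1→J1  4|2|0
+link4  5|2|0
R(3,4) f=1→J1  5|3|0
+link5  6|3|0
R(0,3) f=1→J1  6|4|0
R(5,3) f=1→J1  6|5|0
PS(5,0) f=2→J2  6|5|1
+link6  7|5|1
PS(2,5) f=2→J2  7|5|2
+link7  8|5|2
P(6,3) f=1→J1  8|6|2
P(3,7) f=1→J1  8|7|2
+link8  9|7|2
C(8,3) f=2→J2  9|7|3
M = 3(9−1)−2·7−3 = 24−14−3 = 7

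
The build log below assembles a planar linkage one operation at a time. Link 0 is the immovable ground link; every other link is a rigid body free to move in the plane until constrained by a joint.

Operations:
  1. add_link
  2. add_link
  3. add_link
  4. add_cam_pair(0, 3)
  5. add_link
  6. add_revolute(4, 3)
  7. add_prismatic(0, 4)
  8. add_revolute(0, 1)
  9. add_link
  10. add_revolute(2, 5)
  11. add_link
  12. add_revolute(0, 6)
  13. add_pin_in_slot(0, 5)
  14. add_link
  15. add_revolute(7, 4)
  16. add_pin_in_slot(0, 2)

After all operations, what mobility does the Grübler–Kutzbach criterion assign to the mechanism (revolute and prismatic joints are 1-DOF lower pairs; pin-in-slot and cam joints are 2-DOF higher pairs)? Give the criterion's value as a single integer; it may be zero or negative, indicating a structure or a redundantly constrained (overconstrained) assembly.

ground; <1,0,0>
#1 <2,0,0>
#2 <3,0,0>
#3 <4,0,0>
C:0↔3 J2 <4,0,1>
#4 <5,0,1>
R:4↔3 J1 <5,1,1>
P:0↔4 J1 <5,2,1>
R:0↔1 J1 <5,3,1>
#5 <6,3,1>
R:2↔5 J1 <6,4,1>
#6 <7,4,1>
R:0↔6 J1 <7,5,1>
PS:0↔5 J2 <7,5,2>
#7 <8,5,2>
R:7↔4 J1 <8,6,2>
PS:0↔2 J2 <8,6,3>
3×7 − 2×6 − 1×3 = 6

M = 6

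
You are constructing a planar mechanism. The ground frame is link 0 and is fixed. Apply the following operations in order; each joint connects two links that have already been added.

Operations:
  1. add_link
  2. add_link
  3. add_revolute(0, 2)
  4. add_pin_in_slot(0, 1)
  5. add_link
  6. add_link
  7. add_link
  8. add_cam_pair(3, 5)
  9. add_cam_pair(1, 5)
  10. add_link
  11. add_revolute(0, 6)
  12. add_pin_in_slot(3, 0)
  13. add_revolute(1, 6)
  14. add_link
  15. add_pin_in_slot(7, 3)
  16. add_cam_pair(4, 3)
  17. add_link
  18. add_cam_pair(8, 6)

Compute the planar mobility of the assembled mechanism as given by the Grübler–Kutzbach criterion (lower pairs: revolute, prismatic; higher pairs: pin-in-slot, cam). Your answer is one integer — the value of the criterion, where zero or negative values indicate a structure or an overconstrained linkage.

link 0 = ground. State L|J1|J2 = 1|0|0
+link1  2|0|0
+link2  3|0|0
R(0,2) f=1→J1  3|1|0
PS(0,1) f=2→J2  3|1|1
+link3  4|1|1
+link4  5|1|1
+link5  6|1|1
C(3,5) f=2→J2  6|1|2
C(1,5) f=2→J2  6|1|3
+link6  7|1|3
R(0,6) f=1→J1  7|2|3
PS(3,0) f=2→J2  7|2|4
R(1,6) f=1→J1  7|3|4
+link7  8|3|4
PS(7,3) f=2→J2  8|3|5
C(4,3) f=2→J2  8|3|6
+link8  9|3|6
C(8,6) f=2→J2  9|3|7
M = 3(9−1)−2·3−7 = 24−6−7 = 11

M = 11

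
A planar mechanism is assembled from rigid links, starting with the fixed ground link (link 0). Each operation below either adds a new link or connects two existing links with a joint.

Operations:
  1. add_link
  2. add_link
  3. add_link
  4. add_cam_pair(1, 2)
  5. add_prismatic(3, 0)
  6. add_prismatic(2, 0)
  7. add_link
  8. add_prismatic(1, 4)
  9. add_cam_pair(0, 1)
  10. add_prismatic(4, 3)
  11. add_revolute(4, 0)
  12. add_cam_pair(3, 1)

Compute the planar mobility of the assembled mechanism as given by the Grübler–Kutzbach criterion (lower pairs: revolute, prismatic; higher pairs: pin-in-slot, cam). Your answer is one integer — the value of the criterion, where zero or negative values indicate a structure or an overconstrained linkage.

M = -1

(L,J1,J2)=(1,0,0); link0 fixed
link1: (2,0,0)
link2: (3,0,0)
link3: (4,0,0)
C 1-2 [J2]: (4,0,1)
P 3-0 [J1]: (4,1,1)
P 2-0 [J1]: (4,2,1)
link4: (5,2,1)
P 1-4 [J1]: (5,3,1)
C 0-1 [J2]: (5,3,2)
P 4-3 [J1]: (5,4,2)
R 4-0 [J1]: (5,5,2)
C 3-1 [J2]: (5,5,3)
Grübler: 3·4 − 2·5 − 3 = -1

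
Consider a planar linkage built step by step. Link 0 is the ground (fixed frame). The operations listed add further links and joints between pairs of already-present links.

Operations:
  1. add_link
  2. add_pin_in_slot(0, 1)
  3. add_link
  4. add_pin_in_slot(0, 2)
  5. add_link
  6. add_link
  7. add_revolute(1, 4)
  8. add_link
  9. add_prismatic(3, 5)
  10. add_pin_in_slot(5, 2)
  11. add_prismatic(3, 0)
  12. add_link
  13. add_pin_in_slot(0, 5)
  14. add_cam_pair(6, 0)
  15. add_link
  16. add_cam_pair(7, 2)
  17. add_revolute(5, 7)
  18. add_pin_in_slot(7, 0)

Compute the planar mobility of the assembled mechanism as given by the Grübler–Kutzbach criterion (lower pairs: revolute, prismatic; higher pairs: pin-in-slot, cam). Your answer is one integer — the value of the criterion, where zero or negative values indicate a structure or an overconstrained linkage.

M = 6

ground; <1,0,0>
#1 <2,0,0>
PS:0↔1 J2 <2,0,1>
#2 <3,0,1>
PS:0↔2 J2 <3,0,2>
#3 <4,0,2>
#4 <5,0,2>
R:1↔4 J1 <5,1,2>
#5 <6,1,2>
P:3↔5 J1 <6,2,2>
PS:5↔2 J2 <6,2,3>
P:3↔0 J1 <6,3,3>
#6 <7,3,3>
PS:0↔5 J2 <7,3,4>
C:6↔0 J2 <7,3,5>
#7 <8,3,5>
C:7↔2 J2 <8,3,6>
R:5↔7 J1 <8,4,6>
PS:7↔0 J2 <8,4,7>
3×7 − 2×4 − 1×7 = 6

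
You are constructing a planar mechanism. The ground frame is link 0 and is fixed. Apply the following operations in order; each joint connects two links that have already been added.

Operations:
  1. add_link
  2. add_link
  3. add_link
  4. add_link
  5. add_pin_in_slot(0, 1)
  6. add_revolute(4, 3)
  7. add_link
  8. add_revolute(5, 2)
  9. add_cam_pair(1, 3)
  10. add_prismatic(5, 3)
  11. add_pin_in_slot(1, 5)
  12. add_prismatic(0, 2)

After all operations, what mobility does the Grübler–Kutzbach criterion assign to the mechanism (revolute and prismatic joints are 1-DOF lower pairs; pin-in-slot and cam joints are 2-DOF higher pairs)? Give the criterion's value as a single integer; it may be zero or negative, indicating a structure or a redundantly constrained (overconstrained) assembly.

M = 4

(L,J1,J2)=(1,0,0); link0 fixed
link1: (2,0,0)
link2: (3,0,0)
link3: (4,0,0)
link4: (5,0,0)
PS 0-1 [J2]: (5,0,1)
R 4-3 [J1]: (5,1,1)
link5: (6,1,1)
R 5-2 [J1]: (6,2,1)
C 1-3 [J2]: (6,2,2)
P 5-3 [J1]: (6,3,2)
PS 1-5 [J2]: (6,3,3)
P 0-2 [J1]: (6,4,3)
Grübler: 3·5 − 2·4 − 3 = 4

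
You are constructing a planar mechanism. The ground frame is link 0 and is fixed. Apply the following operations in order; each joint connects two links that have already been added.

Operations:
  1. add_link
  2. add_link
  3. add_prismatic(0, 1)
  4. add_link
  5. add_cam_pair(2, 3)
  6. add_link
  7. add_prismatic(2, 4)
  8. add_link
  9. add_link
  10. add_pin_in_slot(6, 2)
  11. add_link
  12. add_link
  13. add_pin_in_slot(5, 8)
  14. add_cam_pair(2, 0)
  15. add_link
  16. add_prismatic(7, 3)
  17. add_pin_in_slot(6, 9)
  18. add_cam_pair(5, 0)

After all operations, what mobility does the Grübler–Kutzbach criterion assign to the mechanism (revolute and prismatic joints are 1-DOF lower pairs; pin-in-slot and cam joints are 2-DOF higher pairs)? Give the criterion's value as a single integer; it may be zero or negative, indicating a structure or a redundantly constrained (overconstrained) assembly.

M = 15

(L,J1,J2)=(1,0,0); link0 fixed
link1: (2,0,0)
link2: (3,0,0)
P 0-1 [J1]: (3,1,0)
link3: (4,1,0)
C 2-3 [J2]: (4,1,1)
link4: (5,1,1)
P 2-4 [J1]: (5,2,1)
link5: (6,2,1)
link6: (7,2,1)
PS 6-2 [J2]: (7,2,2)
link7: (8,2,2)
link8: (9,2,2)
PS 5-8 [J2]: (9,2,3)
C 2-0 [J2]: (9,2,4)
link9: (10,2,4)
P 7-3 [J1]: (10,3,4)
PS 6-9 [J2]: (10,3,5)
C 5-0 [J2]: (10,3,6)
Grübler: 3·9 − 2·3 − 6 = 15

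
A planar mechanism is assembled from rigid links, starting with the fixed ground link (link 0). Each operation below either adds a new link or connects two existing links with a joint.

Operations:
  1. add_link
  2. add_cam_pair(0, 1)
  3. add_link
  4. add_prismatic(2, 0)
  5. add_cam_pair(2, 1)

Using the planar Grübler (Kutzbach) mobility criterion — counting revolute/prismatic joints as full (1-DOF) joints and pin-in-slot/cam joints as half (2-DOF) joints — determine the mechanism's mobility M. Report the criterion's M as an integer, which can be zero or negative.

M = 2

link 0 = ground. State L|J1|J2 = 1|0|0
+link1  2|0|0
C(0,1) f=2→J2  2|0|1
+link2  3|0|1
P(2,0) f=1→J1  3|1|1
C(2,1) f=2→J2  3|1|2
M = 3(3−1)−2·1−2 = 6−2−2 = 2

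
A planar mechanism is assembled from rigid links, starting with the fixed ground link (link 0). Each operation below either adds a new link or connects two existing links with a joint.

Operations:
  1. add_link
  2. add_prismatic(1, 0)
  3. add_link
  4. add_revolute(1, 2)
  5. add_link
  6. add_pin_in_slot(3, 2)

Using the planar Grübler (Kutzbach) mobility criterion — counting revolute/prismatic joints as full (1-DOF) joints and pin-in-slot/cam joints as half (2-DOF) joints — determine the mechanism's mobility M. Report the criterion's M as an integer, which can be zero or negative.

L=1 J1=0 J2=0
add link → L=2 J1=0 J2=0
P@1,0 dof=1 J1 → L=2 J1=1 J2=0
add link → L=3 J1=1 J2=0
R@1,2 dof=1 J1 → L=3 J1=2 J2=0
add link → L=4 J1=2 J2=0
PS@3,2 dof=2 J2 → L=4 J1=2 J2=1
M=3(L−1)−2J1−J2=3·3−2·2−1=4

M = 4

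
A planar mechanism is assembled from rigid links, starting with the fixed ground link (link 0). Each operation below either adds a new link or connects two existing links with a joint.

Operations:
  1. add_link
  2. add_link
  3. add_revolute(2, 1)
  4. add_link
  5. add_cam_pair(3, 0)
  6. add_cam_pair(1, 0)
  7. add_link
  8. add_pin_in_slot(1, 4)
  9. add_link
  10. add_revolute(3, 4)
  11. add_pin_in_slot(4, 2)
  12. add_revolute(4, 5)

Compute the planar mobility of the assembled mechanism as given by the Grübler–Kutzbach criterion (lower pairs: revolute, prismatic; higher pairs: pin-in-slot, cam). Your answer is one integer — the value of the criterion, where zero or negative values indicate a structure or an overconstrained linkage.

M = 5

[1;0;0] (link 0 is ground)
L+ [2;0;0]
L+ [3;0;0]
R(2,1)∈J1 [3;1;0]
L+ [4;1;0]
C(3,0)∈J2 [4;1;1]
C(1,0)∈J2 [4;1;2]
L+ [5;1;2]
PS(1,4)∈J2 [5;1;3]
L+ [6;1;3]
R(3,4)∈J1 [6;2;3]
PS(4,2)∈J2 [6;2;4]
R(4,5)∈J1 [6;3;4]
mobility = 15 − 6 − 4 = 5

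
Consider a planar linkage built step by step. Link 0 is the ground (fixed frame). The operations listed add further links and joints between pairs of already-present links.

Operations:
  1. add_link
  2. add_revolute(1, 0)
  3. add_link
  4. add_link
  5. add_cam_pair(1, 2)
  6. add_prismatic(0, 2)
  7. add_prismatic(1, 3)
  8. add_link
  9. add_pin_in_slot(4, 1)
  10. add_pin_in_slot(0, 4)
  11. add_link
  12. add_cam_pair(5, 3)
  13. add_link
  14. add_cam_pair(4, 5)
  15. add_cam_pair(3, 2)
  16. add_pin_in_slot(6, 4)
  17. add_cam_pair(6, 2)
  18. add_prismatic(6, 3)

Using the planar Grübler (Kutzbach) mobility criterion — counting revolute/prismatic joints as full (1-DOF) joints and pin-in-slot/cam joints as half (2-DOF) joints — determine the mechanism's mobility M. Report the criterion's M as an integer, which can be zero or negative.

L=1 J1=0 J2=0
add link → L=2 J1=0 J2=0
R@1,0 dof=1 J1 → L=2 J1=1 J2=0
add link → L=3 J1=1 J2=0
add link → L=4 J1=1 J2=0
C@1,2 dof=2 J2 → L=4 J1=1 J2=1
P@0,2 dof=1 J1 → L=4 J1=2 J2=1
P@1,3 dof=1 J1 → L=4 J1=3 J2=1
add link → L=5 J1=3 J2=1
PS@4,1 dof=2 J2 → L=5 J1=3 J2=2
PS@0,4 dof=2 J2 → L=5 J1=3 J2=3
add link → L=6 J1=3 J2=3
C@5,3 dof=2 J2 → L=6 J1=3 J2=4
add link → L=7 J1=3 J2=4
C@4,5 dof=2 J2 → L=7 J1=3 J2=5
C@3,2 dof=2 J2 → L=7 J1=3 J2=6
PS@6,4 dof=2 J2 → L=7 J1=3 J2=7
C@6,2 dof=2 J2 → L=7 J1=3 J2=8
P@6,3 dof=1 J1 → L=7 J1=4 J2=8
M=3(L−1)−2J1−J2=3·6−2·4−8=2

M = 2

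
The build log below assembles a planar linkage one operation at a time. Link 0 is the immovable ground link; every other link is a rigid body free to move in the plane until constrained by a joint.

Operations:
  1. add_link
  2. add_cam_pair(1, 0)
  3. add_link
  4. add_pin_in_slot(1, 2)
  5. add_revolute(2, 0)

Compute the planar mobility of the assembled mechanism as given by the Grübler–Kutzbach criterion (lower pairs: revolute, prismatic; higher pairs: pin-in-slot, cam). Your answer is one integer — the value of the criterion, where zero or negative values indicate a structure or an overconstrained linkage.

M = 2

[1;0;0] (link 0 is ground)
L+ [2;0;0]
C(1,0)∈J2 [2;0;1]
L+ [3;0;1]
PS(1,2)∈J2 [3;0;2]
R(2,0)∈J1 [3;1;2]
mobility = 6 − 2 − 2 = 2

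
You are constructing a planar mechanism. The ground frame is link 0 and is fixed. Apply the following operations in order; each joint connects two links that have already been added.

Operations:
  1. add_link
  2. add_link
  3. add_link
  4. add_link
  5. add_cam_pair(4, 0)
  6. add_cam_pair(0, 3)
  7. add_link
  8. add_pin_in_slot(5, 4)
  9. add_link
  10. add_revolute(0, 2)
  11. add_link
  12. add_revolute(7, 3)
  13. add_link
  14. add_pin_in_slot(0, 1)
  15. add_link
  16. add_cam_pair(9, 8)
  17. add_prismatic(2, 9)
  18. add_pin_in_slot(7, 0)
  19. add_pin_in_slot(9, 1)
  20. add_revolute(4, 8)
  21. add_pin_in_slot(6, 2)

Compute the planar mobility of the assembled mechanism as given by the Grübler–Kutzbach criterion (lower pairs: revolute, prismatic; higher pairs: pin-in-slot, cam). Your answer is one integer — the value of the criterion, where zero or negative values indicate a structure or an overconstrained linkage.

M = 11

L=1 J1=0 J2=0
add link → L=2 J1=0 J2=0
add link → L=3 J1=0 J2=0
add link → L=4 J1=0 J2=0
add link → L=5 J1=0 J2=0
C@4,0 dof=2 J2 → L=5 J1=0 J2=1
C@0,3 dof=2 J2 → L=5 J1=0 J2=2
add link → L=6 J1=0 J2=2
PS@5,4 dof=2 J2 → L=6 J1=0 J2=3
add link → L=7 J1=0 J2=3
R@0,2 dof=1 J1 → L=7 J1=1 J2=3
add link → L=8 J1=1 J2=3
R@7,3 dof=1 J1 → L=8 J1=2 J2=3
add link → L=9 J1=2 J2=3
PS@0,1 dof=2 J2 → L=9 J1=2 J2=4
add link → L=10 J1=2 J2=4
C@9,8 dof=2 J2 → L=10 J1=2 J2=5
P@2,9 dof=1 J1 → L=10 J1=3 J2=5
PS@7,0 dof=2 J2 → L=10 J1=3 J2=6
PS@9,1 dof=2 J2 → L=10 J1=3 J2=7
R@4,8 dof=1 J1 → L=10 J1=4 J2=7
PS@6,2 dof=2 J2 → L=10 J1=4 J2=8
M=3(L−1)−2J1−J2=3·9−2·4−8=11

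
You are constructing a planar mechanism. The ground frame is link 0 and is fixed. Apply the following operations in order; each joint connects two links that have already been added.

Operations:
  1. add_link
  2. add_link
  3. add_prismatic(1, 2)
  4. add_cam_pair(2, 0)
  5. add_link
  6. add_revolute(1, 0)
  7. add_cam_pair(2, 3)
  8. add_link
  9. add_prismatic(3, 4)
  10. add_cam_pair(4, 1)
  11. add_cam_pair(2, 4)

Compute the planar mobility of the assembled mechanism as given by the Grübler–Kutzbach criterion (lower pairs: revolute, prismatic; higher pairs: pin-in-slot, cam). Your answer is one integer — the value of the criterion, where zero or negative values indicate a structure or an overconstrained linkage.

L=1 J1=0 J2=0
add link → L=2 J1=0 J2=0
add link → L=3 J1=0 J2=0
P@1,2 dof=1 J1 → L=3 J1=1 J2=0
C@2,0 dof=2 J2 → L=3 J1=1 J2=1
add link → L=4 J1=1 J2=1
R@1,0 dof=1 J1 → L=4 J1=2 J2=1
C@2,3 dof=2 J2 → L=4 J1=2 J2=2
add link → L=5 J1=2 J2=2
P@3,4 dof=1 J1 → L=5 J1=3 J2=2
C@4,1 dof=2 J2 → L=5 J1=3 J2=3
C@2,4 dof=2 J2 → L=5 J1=3 J2=4
M=3(L−1)−2J1−J2=3·4−2·3−4=2

M = 2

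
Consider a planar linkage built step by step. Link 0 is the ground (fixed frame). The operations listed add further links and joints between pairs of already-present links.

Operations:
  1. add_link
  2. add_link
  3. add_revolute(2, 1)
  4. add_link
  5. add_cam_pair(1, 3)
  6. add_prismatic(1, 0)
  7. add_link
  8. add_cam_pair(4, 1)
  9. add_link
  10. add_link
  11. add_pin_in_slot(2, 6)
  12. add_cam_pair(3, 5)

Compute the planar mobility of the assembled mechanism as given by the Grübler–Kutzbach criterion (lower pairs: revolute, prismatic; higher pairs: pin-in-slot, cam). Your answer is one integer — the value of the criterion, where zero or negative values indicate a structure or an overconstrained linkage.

M = 10

ground; <1,0,0>
#1 <2,0,0>
#2 <3,0,0>
R:2↔1 J1 <3,1,0>
#3 <4,1,0>
C:1↔3 J2 <4,1,1>
P:1↔0 J1 <4,2,1>
#4 <5,2,1>
C:4↔1 J2 <5,2,2>
#5 <6,2,2>
#6 <7,2,2>
PS:2↔6 J2 <7,2,3>
C:3↔5 J2 <7,2,4>
3×6 − 2×2 − 1×4 = 10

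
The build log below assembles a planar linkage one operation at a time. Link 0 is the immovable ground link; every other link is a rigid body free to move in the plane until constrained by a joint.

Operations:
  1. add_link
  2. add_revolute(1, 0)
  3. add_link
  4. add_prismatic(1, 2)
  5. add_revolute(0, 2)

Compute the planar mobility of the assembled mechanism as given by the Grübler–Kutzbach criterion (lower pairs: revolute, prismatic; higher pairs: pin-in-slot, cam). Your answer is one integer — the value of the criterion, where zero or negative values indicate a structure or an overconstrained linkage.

M = 0

L=1 J1=0 J2=0
add link → L=2 J1=0 J2=0
R@1,0 dof=1 J1 → L=2 J1=1 J2=0
add link → L=3 J1=1 J2=0
P@1,2 dof=1 J1 → L=3 J1=2 J2=0
R@0,2 dof=1 J1 → L=3 J1=3 J2=0
M=3(L−1)−2J1−J2=3·2−2·3−0=0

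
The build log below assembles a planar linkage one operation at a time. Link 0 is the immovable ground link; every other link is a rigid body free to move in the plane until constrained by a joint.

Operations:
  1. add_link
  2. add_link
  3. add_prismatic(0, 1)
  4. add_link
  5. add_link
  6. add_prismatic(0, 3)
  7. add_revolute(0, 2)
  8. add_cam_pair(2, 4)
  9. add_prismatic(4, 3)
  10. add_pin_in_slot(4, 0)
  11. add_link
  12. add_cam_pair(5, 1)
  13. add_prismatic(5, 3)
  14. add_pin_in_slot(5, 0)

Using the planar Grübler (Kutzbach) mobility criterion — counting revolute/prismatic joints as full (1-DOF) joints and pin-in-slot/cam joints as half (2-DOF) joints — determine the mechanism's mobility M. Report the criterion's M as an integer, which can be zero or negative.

ground; <1,0,0>
#1 <2,0,0>
#2 <3,0,0>
P:0↔1 J1 <3,1,0>
#3 <4,1,0>
#4 <5,1,0>
P:0↔3 J1 <5,2,0>
R:0↔2 J1 <5,3,0>
C:2↔4 J2 <5,3,1>
P:4↔3 J1 <5,4,1>
PS:4↔0 J2 <5,4,2>
#5 <6,4,2>
C:5↔1 J2 <6,4,3>
P:5↔3 J1 <6,5,3>
PS:5↔0 J2 <6,5,4>
3×5 − 2×5 − 1×4 = 1

M = 1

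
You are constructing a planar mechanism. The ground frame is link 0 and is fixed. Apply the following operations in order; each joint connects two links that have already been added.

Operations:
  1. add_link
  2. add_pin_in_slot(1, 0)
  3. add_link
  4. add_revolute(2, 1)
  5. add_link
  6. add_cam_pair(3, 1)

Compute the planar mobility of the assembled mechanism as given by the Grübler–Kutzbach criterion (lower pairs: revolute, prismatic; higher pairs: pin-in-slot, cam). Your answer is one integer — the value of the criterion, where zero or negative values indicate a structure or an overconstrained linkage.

M = 5

L=1 J1=0 J2=0
add link → L=2 J1=0 J2=0
PS@1,0 dof=2 J2 → L=2 J1=0 J2=1
add link → L=3 J1=0 J2=1
R@2,1 dof=1 J1 → L=3 J1=1 J2=1
add link → L=4 J1=1 J2=1
C@3,1 dof=2 J2 → L=4 J1=1 J2=2
M=3(L−1)−2J1−J2=3·3−2·1−2=5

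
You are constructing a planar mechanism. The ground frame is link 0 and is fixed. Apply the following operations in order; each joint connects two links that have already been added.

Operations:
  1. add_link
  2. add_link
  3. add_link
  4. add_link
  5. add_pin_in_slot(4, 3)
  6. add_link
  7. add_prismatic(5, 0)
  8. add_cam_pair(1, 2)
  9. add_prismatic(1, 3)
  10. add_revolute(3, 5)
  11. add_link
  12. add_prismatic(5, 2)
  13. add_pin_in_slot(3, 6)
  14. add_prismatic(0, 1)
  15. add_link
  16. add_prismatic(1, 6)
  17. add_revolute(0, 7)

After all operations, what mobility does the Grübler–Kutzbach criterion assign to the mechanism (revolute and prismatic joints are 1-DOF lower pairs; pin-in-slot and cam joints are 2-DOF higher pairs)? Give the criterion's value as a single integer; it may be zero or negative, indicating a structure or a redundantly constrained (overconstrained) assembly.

ground; <1,0,0>
#1 <2,0,0>
#2 <3,0,0>
#3 <4,0,0>
#4 <5,0,0>
PS:4↔3 J2 <5,0,1>
#5 <6,0,1>
P:5↔0 J1 <6,1,1>
C:1↔2 J2 <6,1,2>
P:1↔3 J1 <6,2,2>
R:3↔5 J1 <6,3,2>
#6 <7,3,2>
P:5↔2 J1 <7,4,2>
PS:3↔6 J2 <7,4,3>
P:0↔1 J1 <7,5,3>
#7 <8,5,3>
P:1↔6 J1 <8,6,3>
R:0↔7 J1 <8,7,3>
3×7 − 2×7 − 1×3 = 4

M = 4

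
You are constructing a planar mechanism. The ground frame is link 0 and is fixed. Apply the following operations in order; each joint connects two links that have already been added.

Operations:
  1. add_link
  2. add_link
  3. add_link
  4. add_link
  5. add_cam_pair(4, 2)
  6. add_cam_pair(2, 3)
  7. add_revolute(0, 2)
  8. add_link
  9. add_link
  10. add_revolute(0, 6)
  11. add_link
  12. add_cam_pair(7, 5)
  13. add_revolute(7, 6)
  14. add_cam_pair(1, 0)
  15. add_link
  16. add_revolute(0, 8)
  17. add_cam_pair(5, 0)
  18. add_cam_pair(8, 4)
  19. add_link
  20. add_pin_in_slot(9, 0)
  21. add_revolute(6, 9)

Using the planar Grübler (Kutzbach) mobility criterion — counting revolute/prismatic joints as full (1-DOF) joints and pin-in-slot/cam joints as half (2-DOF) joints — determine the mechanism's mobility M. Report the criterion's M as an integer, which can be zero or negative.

M = 10

[1;0;0] (link 0 is ground)
L+ [2;0;0]
L+ [3;0;0]
L+ [4;0;0]
L+ [5;0;0]
C(4,2)∈J2 [5;0;1]
C(2,3)∈J2 [5;0;2]
R(0,2)∈J1 [5;1;2]
L+ [6;1;2]
L+ [7;1;2]
R(0,6)∈J1 [7;2;2]
L+ [8;2;2]
C(7,5)∈J2 [8;2;3]
R(7,6)∈J1 [8;3;3]
C(1,0)∈J2 [8;3;4]
L+ [9;3;4]
R(0,8)∈J1 [9;4;4]
C(5,0)∈J2 [9;4;5]
C(8,4)∈J2 [9;4;6]
L+ [10;4;6]
PS(9,0)∈J2 [10;4;7]
R(6,9)∈J1 [10;5;7]
mobility = 27 − 10 − 7 = 10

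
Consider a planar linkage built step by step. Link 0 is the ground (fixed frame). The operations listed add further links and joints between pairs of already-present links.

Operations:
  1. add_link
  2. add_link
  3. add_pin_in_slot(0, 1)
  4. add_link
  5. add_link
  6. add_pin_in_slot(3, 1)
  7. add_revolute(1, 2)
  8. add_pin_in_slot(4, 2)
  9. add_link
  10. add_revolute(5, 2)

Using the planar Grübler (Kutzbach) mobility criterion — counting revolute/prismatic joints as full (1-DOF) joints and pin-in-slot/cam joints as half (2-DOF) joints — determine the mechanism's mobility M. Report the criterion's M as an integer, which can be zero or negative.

(L,J1,J2)=(1,0,0); link0 fixed
link1: (2,0,0)
link2: (3,0,0)
PS 0-1 [J2]: (3,0,1)
link3: (4,0,1)
link4: (5,0,1)
PS 3-1 [J2]: (5,0,2)
R 1-2 [J1]: (5,1,2)
PS 4-2 [J2]: (5,1,3)
link5: (6,1,3)
R 5-2 [J1]: (6,2,3)
Grübler: 3·5 − 2·2 − 3 = 8

M = 8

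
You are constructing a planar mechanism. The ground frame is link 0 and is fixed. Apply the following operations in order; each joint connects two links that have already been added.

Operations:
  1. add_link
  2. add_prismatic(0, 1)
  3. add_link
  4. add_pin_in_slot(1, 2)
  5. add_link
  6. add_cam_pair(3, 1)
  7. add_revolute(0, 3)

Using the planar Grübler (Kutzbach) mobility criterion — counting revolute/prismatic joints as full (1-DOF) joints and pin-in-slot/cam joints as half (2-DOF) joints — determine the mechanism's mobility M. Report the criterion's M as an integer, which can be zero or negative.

link 0 = ground. State L|J1|J2 = 1|0|0
+link1  2|0|0
P(0,1) f=1→J1  2|1|0
+link2  3|1|0
PS(1,2) f=2→J2  3|1|1
+link3  4|1|1
C(3,1) f=2→J2  4|1|2
R(0,3) f=1→J1  4|2|2
M = 3(4−1)−2·2−2 = 9−4−2 = 3

M = 3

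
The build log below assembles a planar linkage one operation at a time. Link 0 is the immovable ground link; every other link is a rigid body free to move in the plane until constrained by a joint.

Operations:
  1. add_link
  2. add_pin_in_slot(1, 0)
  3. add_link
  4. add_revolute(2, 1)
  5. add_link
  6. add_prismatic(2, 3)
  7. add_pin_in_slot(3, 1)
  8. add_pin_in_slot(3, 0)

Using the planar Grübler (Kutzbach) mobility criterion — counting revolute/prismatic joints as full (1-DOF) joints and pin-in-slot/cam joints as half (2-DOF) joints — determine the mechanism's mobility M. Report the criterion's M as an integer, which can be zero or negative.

M = 2

ground; <1,0,0>
#1 <2,0,0>
PS:1↔0 J2 <2,0,1>
#2 <3,0,1>
R:2↔1 J1 <3,1,1>
#3 <4,1,1>
P:2↔3 J1 <4,2,1>
PS:3↔1 J2 <4,2,2>
PS:3↔0 J2 <4,2,3>
3×3 − 2×2 − 1×3 = 2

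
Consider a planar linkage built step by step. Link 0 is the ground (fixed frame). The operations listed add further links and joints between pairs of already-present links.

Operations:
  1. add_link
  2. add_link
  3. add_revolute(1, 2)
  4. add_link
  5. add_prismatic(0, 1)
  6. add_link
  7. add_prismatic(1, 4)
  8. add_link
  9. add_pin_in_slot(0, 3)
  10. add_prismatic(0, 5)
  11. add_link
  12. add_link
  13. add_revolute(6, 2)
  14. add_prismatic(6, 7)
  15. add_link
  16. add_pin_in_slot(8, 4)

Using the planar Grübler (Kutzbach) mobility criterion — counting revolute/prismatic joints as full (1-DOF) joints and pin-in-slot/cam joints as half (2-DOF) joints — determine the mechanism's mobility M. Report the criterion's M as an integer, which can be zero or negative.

(L,J1,J2)=(1,0,0); link0 fixed
link1: (2,0,0)
link2: (3,0,0)
R 1-2 [J1]: (3,1,0)
link3: (4,1,0)
P 0-1 [J1]: (4,2,0)
link4: (5,2,0)
P 1-4 [J1]: (5,3,0)
link5: (6,3,0)
PS 0-3 [J2]: (6,3,1)
P 0-5 [J1]: (6,4,1)
link6: (7,4,1)
link7: (8,4,1)
R 6-2 [J1]: (8,5,1)
P 6-7 [J1]: (8,6,1)
link8: (9,6,1)
PS 8-4 [J2]: (9,6,2)
Grübler: 3·8 − 2·6 − 2 = 10

M = 10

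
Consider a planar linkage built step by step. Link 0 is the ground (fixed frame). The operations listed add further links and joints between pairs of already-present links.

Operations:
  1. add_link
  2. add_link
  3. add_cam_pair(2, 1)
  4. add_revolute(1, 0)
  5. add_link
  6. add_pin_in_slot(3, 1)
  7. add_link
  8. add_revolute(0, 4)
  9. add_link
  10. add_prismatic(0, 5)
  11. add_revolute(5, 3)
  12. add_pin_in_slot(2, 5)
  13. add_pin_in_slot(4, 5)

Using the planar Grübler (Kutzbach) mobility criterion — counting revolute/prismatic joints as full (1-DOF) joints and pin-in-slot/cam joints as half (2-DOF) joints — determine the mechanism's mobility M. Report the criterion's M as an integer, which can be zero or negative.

M = 3

(L,J1,J2)=(1,0,0); link0 fixed
link1: (2,0,0)
link2: (3,0,0)
C 2-1 [J2]: (3,0,1)
R 1-0 [J1]: (3,1,1)
link3: (4,1,1)
PS 3-1 [J2]: (4,1,2)
link4: (5,1,2)
R 0-4 [J1]: (5,2,2)
link5: (6,2,2)
P 0-5 [J1]: (6,3,2)
R 5-3 [J1]: (6,4,2)
PS 2-5 [J2]: (6,4,3)
PS 4-5 [J2]: (6,4,4)
Grübler: 3·5 − 2·4 − 4 = 3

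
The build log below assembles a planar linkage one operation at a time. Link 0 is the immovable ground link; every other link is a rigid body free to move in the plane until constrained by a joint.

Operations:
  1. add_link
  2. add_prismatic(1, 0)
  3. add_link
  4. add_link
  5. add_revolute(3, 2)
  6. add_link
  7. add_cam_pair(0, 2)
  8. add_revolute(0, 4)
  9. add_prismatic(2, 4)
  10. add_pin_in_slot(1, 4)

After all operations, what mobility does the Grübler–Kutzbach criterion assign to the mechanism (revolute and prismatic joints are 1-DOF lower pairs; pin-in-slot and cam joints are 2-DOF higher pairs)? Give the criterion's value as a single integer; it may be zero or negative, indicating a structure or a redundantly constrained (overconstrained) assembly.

M = 2

[1;0;0] (link 0 is ground)
L+ [2;0;0]
P(1,0)∈J1 [2;1;0]
L+ [3;1;0]
L+ [4;1;0]
R(3,2)∈J1 [4;2;0]
L+ [5;2;0]
C(0,2)∈J2 [5;2;1]
R(0,4)∈J1 [5;3;1]
P(2,4)∈J1 [5;4;1]
PS(1,4)∈J2 [5;4;2]
mobility = 12 − 8 − 2 = 2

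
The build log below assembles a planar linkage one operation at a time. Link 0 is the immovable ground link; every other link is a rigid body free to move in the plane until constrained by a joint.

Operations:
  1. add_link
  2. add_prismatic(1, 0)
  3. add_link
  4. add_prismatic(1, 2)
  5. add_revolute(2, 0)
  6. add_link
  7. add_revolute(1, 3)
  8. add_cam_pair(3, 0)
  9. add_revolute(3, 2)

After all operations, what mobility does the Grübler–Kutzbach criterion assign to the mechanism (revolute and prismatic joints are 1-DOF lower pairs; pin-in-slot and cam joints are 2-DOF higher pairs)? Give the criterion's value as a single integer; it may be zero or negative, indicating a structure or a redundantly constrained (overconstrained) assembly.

[1;0;0] (link 0 is ground)
L+ [2;0;0]
P(1,0)∈J1 [2;1;0]
L+ [3;1;0]
P(1,2)∈J1 [3;2;0]
R(2,0)∈J1 [3;3;0]
L+ [4;3;0]
R(1,3)∈J1 [4;4;0]
C(3,0)∈J2 [4;4;1]
R(3,2)∈J1 [4;5;1]
mobility = 9 − 10 − 1 = -2

M = -2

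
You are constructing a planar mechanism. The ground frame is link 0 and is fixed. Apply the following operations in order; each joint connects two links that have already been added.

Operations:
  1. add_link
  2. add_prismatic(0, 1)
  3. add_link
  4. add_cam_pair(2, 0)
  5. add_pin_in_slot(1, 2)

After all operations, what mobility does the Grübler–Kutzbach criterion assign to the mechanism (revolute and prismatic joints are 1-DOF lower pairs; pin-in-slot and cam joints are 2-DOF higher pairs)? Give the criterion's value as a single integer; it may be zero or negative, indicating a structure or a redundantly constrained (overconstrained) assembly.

M = 2

(L,J1,J2)=(1,0,0); link0 fixed
link1: (2,0,0)
P 0-1 [J1]: (2,1,0)
link2: (3,1,0)
C 2-0 [J2]: (3,1,1)
PS 1-2 [J2]: (3,1,2)
Grübler: 3·2 − 2·1 − 2 = 2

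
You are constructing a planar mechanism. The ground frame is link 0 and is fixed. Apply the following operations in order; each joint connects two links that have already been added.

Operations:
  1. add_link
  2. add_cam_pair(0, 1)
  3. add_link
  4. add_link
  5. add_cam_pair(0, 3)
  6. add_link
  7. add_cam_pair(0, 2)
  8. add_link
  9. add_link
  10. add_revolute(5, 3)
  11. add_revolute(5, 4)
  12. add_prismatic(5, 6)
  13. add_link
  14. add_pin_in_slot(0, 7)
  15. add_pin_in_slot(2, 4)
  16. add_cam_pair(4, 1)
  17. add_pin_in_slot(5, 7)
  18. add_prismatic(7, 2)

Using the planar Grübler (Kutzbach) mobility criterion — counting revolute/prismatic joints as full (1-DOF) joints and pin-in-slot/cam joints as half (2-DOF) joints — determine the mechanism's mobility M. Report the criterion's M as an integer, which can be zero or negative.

[1;0;0] (link 0 is ground)
L+ [2;0;0]
C(0,1)∈J2 [2;0;1]
L+ [3;0;1]
L+ [4;0;1]
C(0,3)∈J2 [4;0;2]
L+ [5;0;2]
C(0,2)∈J2 [5;0;3]
L+ [6;0;3]
L+ [7;0;3]
R(5,3)∈J1 [7;1;3]
R(5,4)∈J1 [7;2;3]
P(5,6)∈J1 [7;3;3]
L+ [8;3;3]
PS(0,7)∈J2 [8;3;4]
PS(2,4)∈J2 [8;3;5]
C(4,1)∈J2 [8;3;6]
PS(5,7)∈J2 [8;3;7]
P(7,2)∈J1 [8;4;7]
mobility = 21 − 8 − 7 = 6

M = 6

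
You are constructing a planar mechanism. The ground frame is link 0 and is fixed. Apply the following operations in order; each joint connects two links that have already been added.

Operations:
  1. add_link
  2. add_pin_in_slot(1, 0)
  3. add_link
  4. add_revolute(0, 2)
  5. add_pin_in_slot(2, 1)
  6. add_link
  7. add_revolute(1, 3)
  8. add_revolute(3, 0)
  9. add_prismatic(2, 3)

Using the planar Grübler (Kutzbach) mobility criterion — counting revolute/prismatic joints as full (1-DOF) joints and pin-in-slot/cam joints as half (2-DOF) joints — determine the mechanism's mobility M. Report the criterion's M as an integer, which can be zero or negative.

(L,J1,J2)=(1,0,0); link0 fixed
link1: (2,0,0)
PS 1-0 [J2]: (2,0,1)
link2: (3,0,1)
R 0-2 [J1]: (3,1,1)
PS 2-1 [J2]: (3,1,2)
link3: (4,1,2)
R 1-3 [J1]: (4,2,2)
R 3-0 [J1]: (4,3,2)
P 2-3 [J1]: (4,4,2)
Grübler: 3·3 − 2·4 − 2 = -1

M = -1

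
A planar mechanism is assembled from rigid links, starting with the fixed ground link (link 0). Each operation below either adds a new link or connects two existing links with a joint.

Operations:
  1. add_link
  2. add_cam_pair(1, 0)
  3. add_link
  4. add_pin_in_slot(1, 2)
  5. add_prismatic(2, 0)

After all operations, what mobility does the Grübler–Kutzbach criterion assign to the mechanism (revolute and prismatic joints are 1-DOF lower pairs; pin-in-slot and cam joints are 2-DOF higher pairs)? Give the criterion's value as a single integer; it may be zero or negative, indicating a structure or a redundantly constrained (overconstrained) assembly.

[1;0;0] (link 0 is ground)
L+ [2;0;0]
C(1,0)∈J2 [2;0;1]
L+ [3;0;1]
PS(1,2)∈J2 [3;0;2]
P(2,0)∈J1 [3;1;2]
mobility = 6 − 2 − 2 = 2

M = 2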